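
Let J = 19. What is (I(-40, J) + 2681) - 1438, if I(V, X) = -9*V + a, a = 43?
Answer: 1646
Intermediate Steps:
I(V, X) = 43 - 9*V (I(V, X) = -9*V + 43 = 43 - 9*V)
(I(-40, J) + 2681) - 1438 = ((43 - 9*(-40)) + 2681) - 1438 = ((43 + 360) + 2681) - 1438 = (403 + 2681) - 1438 = 3084 - 1438 = 1646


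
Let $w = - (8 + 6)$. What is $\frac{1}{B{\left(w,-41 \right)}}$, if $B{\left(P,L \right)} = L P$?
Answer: $\frac{1}{574} \approx 0.0017422$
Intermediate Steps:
$w = -14$ ($w = \left(-1\right) 14 = -14$)
$\frac{1}{B{\left(w,-41 \right)}} = \frac{1}{\left(-41\right) \left(-14\right)} = \frac{1}{574}$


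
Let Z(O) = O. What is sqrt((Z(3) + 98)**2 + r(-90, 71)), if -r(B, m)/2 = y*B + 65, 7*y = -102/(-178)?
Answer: 9*sqrt(48327979)/623 ≈ 100.43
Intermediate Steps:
y = 51/623 (y = (-102/(-178))/7 = (-102*(-1/178))/7 = (1/7)*(51/89) = 51/623 ≈ 0.081862)
r(B, m) = -130 - 102*B/623 (r(B, m) = -2*(51*B/623 + 65) = -2*(65 + 51*B/623) = -130 - 102*B/623)
sqrt((Z(3) + 98)**2 + r(-90, 71)) = sqrt((3 + 98)**2 + (-130 - 102/623*(-90))) = sqrt(101**2 + (-130 + 9180/623)) = sqrt(10201 - 71810/623) = sqrt(6283413/623) = 9*sqrt(48327979)/623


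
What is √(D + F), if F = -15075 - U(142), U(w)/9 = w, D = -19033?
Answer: I*√35386 ≈ 188.11*I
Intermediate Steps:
U(w) = 9*w
F = -16353 (F = -15075 - 9*142 = -15075 - 1*1278 = -15075 - 1278 = -16353)
√(D + F) = √(-19033 - 16353) = √(-35386) = I*√35386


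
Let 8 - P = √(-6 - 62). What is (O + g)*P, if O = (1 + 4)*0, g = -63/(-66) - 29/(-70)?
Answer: 4216/385 - 1054*I*√17/385 ≈ 10.951 - 11.288*I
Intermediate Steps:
g = 527/385 (g = -63*(-1/66) - 29*(-1/70) = 21/22 + 29/70 = 527/385 ≈ 1.3688)
P = 8 - 2*I*√17 (P = 8 - √(-6 - 62) = 8 - √(-68) = 8 - 2*I*√17 ≈ 8.0 - 8.2462*I)
O = 0 (O = 5*0 = 0)
(O + g)*P = (0 + 527/385)*(8 - 2*I*√17) = 527*(8 - 2*I*√17)/385 = 4216/385 - 1054*I*√17/385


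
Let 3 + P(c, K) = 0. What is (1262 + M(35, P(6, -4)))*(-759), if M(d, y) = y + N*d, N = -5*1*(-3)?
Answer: -1354056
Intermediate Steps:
N = 15 (N = -5*(-3) = 15)
P(c, K) = -3 (P(c, K) = -3 + 0 = -3)
M(d, y) = y + 15*d
(1262 + M(35, P(6, -4)))*(-759) = (1262 + (-3 + 15*35))*(-759) = (1262 + (-3 + 525))*(-759) = (1262 + 522)*(-759) = 1784*(-759) = -1354056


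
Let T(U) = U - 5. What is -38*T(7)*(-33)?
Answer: 2508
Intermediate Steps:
T(U) = -5 + U
-38*T(7)*(-33) = -38*(-5 + 7)*(-33) = -38*2*(-33) = -76*(-33) = 2508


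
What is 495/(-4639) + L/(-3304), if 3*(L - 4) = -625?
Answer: -2062733/45981768 ≈ -0.044860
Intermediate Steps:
L = -613/3 (L = 4 + (1/3)*(-625) = 4 - 625/3 = -613/3 ≈ -204.33)
495/(-4639) + L/(-3304) = 495/(-4639) - 613/3/(-3304) = 495*(-1/4639) - 613/3*(-1/3304) = -495/4639 + 613/9912 = -2062733/45981768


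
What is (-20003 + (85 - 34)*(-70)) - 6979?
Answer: -30552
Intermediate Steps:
(-20003 + (85 - 34)*(-70)) - 6979 = (-20003 + 51*(-70)) - 6979 = (-20003 - 3570) - 6979 = -23573 - 6979 = -30552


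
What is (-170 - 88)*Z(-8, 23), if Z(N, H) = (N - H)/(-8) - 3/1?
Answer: -903/4 ≈ -225.75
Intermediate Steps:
Z(N, H) = -3 - N/8 + H/8 (Z(N, H) = (N - H)*(-1/8) - 3*1 = (-N/8 + H/8) - 3 = -3 - N/8 + H/8)
(-170 - 88)*Z(-8, 23) = (-170 - 88)*(-3 - 1/8*(-8) + (1/8)*23) = -258*(-3 + 1 + 23/8) = -258*7/8 = -903/4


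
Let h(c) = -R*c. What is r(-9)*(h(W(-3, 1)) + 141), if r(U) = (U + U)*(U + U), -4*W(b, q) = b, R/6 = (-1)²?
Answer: 44226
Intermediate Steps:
R = 6 (R = 6*(-1)² = 6*1 = 6)
W(b, q) = -b/4
r(U) = 4*U² (r(U) = (2*U)*(2*U) = 4*U²)
h(c) = -6*c
r(-9)*(h(W(-3, 1)) + 141) = (4*(-9)²)*(-(-3)*(-3)/2 + 141) = (4*81)*(-6*¾ + 141) = 324*(-9/2 + 141) = 324*(273/2) = 44226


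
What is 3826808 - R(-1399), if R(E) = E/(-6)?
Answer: 22959449/6 ≈ 3.8266e+6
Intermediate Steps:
R(E) = -E/6
3826808 - R(-1399) = 3826808 - (-1)*(-1399)/6 = 3826808 - 1*1399/6 = 3826808 - 1399/6 = 22959449/6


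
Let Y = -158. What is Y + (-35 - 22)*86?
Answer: -5060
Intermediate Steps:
Y + (-35 - 22)*86 = -158 + (-35 - 22)*86 = -158 - 57*86 = -158 - 4902 = -5060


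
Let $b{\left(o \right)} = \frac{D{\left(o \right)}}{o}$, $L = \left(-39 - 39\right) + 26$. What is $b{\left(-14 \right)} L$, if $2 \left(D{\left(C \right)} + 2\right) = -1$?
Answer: $- \frac{65}{7} \approx -9.2857$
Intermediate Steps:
$D{\left(C \right)} = - \frac{5}{2}$ ($D{\left(C \right)} = -2 + \frac{1}{2} \left(-1\right) = -2 - \frac{1}{2} = - \frac{5}{2}$)
$L = -52$ ($L = -78 + 26 = -52$)
$b{\left(o \right)} = - \frac{5}{2 o}$
$b{\left(-14 \right)} L = - \frac{5}{2 \left(-14\right)} \left(-52\right) = \left(- \frac{5}{2}\right) \left(- \frac{1}{14}\right) \left(-52\right) = \frac{5}{28} \left(-52\right) = - \frac{65}{7}$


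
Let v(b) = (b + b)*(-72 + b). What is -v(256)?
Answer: -94208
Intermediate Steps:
v(b) = 2*b*(-72 + b) (v(b) = (2*b)*(-72 + b) = 2*b*(-72 + b))
-v(256) = -2*256*(-72 + 256) = -2*256*184 = -1*94208 = -94208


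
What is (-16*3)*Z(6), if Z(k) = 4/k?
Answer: -32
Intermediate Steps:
(-16*3)*Z(6) = (-16*3)*(4/6) = -192/6 = -48*⅔ = -32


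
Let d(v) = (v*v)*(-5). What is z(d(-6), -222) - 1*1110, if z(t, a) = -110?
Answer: -1220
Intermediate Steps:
d(v) = -5*v**2 (d(v) = v**2*(-5) = -5*v**2)
z(d(-6), -222) - 1*1110 = -110 - 1*1110 = -110 - 1110 = -1220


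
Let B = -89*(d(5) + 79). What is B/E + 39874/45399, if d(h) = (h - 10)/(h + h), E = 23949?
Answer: 425174875/724840434 ≈ 0.58658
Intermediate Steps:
d(h) = (-10 + h)/(2*h) (d(h) = (-10 + h)/((2*h)) = (-10 + h)*(1/(2*h)) = (-10 + h)/(2*h))
B = -13973/2 (B = -89*((½)*(-10 + 5)/5 + 79) = -89*((½)*(⅕)*(-5) + 79) = -89*(-½ + 79) = -89*157/2 = -13973/2 ≈ -6986.5)
B/E + 39874/45399 = -13973/2/23949 + 39874/45399 = -13973/2*1/23949 + 39874*(1/45399) = -13973/47898 + 39874/45399 = 425174875/724840434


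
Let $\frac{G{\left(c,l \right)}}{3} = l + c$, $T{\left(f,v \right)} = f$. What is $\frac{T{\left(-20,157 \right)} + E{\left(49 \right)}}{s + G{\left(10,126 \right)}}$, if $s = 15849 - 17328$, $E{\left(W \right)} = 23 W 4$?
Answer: $- \frac{88}{21} \approx -4.1905$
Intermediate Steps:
$E{\left(W \right)} = 92 W$ ($E{\left(W \right)} = 23 \cdot 4 W = 92 W$)
$G{\left(c,l \right)} = 3 c + 3 l$ ($G{\left(c,l \right)} = 3 \left(l + c\right) = 3 \left(c + l\right) = 3 c + 3 l$)
$s = -1479$ ($s = 15849 - 17328 = -1479$)
$\frac{T{\left(-20,157 \right)} + E{\left(49 \right)}}{s + G{\left(10,126 \right)}} = \frac{-20 + 92 \cdot 49}{-1479 + \left(3 \cdot 10 + 3 \cdot 126\right)} = \frac{-20 + 4508}{-1479 + \left(30 + 378\right)} = \frac{4488}{-1479 + 408} = \frac{4488}{-1071} = 4488 \left(- \frac{1}{1071}\right) = - \frac{88}{21}$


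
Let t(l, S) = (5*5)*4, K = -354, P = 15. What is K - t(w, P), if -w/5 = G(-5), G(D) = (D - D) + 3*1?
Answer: -454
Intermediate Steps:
G(D) = 3 (G(D) = 0 + 3 = 3)
w = -15 (w = -5*3 = -15)
t(l, S) = 100 (t(l, S) = 25*4 = 100)
K - t(w, P) = -354 - 1*100 = -354 - 100 = -454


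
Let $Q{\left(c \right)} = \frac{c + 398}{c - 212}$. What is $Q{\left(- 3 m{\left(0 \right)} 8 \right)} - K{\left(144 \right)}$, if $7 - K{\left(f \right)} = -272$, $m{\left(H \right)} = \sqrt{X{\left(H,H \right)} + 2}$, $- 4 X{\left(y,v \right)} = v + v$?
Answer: $- \frac{1537937}{5474} + \frac{915 \sqrt{2}}{2737} \approx -280.48$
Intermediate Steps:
$X{\left(y,v \right)} = - \frac{v}{2}$ ($X{\left(y,v \right)} = - \frac{v + v}{4} = - \frac{2 v}{4} = - \frac{v}{2}$)
$m{\left(H \right)} = \sqrt{2 - \frac{H}{2}}$ ($m{\left(H \right)} = \sqrt{- \frac{H}{2} + 2} = \sqrt{2 - \frac{H}{2}}$)
$K{\left(f \right)} = 279$ ($K{\left(f \right)} = 7 - -272 = 7 + 272 = 279$)
$Q{\left(c \right)} = \frac{398 + c}{-212 + c}$
$Q{\left(- 3 m{\left(0 \right)} 8 \right)} - K{\left(144 \right)} = \frac{398 + - 3 \frac{\sqrt{8 - 0}}{2} \cdot 8}{-212 + - 3 \frac{\sqrt{8 - 0}}{2} \cdot 8} - 279 = \frac{398 + - 3 \frac{\sqrt{8 + 0}}{2} \cdot 8}{-212 + - 3 \frac{\sqrt{8 + 0}}{2} \cdot 8} - 279 = \frac{398 + - 3 \frac{\sqrt{8}}{2} \cdot 8}{-212 + - 3 \frac{\sqrt{8}}{2} \cdot 8} - 279 = \frac{398 + - 3 \frac{2 \sqrt{2}}{2} \cdot 8}{-212 + - 3 \frac{2 \sqrt{2}}{2} \cdot 8} - 279 = \frac{398 + - 3 \sqrt{2} \cdot 8}{-212 + - 3 \sqrt{2} \cdot 8} - 279 = \frac{398 - 24 \sqrt{2}}{-212 - 24 \sqrt{2}} - 279 = -279 + \frac{398 - 24 \sqrt{2}}{-212 - 24 \sqrt{2}}$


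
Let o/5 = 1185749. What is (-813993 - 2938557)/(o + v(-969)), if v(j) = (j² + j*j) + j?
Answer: -1876275/3902849 ≈ -0.48074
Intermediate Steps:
o = 5928745 (o = 5*1185749 = 5928745)
v(j) = j + 2*j² (v(j) = (j² + j²) + j = 2*j² + j = j + 2*j²)
(-813993 - 2938557)/(o + v(-969)) = (-813993 - 2938557)/(5928745 - 969*(1 + 2*(-969))) = -3752550/(5928745 - 969*(1 - 1938)) = -3752550/(5928745 - 969*(-1937)) = -3752550/(5928745 + 1876953) = -3752550/7805698 = -3752550*1/7805698 = -1876275/3902849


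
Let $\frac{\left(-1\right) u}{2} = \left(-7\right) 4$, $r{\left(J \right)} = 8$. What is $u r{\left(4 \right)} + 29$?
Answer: $477$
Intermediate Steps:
$u = 56$ ($u = - 2 \left(\left(-7\right) 4\right) = \left(-2\right) \left(-28\right) = 56$)
$u r{\left(4 \right)} + 29 = 56 \cdot 8 + 29 = 448 + 29 = 477$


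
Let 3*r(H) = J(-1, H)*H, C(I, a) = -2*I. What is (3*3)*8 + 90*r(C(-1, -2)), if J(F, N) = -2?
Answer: -48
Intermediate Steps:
r(H) = -2*H/3 (r(H) = (-2*H)/3 = -2*H/3)
(3*3)*8 + 90*r(C(-1, -2)) = (3*3)*8 + 90*(-(-4)*(-1)/3) = 9*8 + 90*(-2/3*2) = 72 + 90*(-4/3) = 72 - 120 = -48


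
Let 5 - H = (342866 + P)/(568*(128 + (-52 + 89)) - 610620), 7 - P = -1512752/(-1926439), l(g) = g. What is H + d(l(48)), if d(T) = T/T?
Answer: 1327036064219/199155263820 ≈ 6.6633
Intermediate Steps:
P = 11972321/1926439 (P = 7 - (-1512752)/(-1926439) = 7 - (-1512752)*(-1)/1926439 = 7 - 1*1512752/1926439 = 7 - 1512752/1926439 = 11972321/1926439 ≈ 6.2147)
d(T) = 1
H = 1127880800399/199155263820 (H = 5 - (342866 + 11972321/1926439)/(568*(128 + (-52 + 89)) - 610620) = 5 - 660522406495/(1926439*(568*(128 + 37) - 610620)) = 5 - 660522406495/(1926439*(568*165 - 610620)) = 5 - 660522406495/(1926439*(93720 - 610620)) = 5 - 660522406495/(1926439*(-516900)) = 5 - 660522406495*(-1)/(1926439*516900) = 5 - 1*(-132104481299/199155263820) = 5 + 132104481299/199155263820 = 1127880800399/199155263820 ≈ 5.6633)
H + d(l(48)) = 1127880800399/199155263820 + 1 = 1327036064219/199155263820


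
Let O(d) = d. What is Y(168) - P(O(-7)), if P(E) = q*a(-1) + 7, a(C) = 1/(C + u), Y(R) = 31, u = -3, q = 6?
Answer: 51/2 ≈ 25.500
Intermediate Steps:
a(C) = 1/(-3 + C) (a(C) = 1/(C - 3) = 1/(-3 + C))
P(E) = 11/2 (P(E) = 6/(-3 - 1) + 7 = 6/(-4) + 7 = 6*(-1/4) + 7 = -3/2 + 7 = 11/2)
Y(168) - P(O(-7)) = 31 - 1*11/2 = 31 - 11/2 = 51/2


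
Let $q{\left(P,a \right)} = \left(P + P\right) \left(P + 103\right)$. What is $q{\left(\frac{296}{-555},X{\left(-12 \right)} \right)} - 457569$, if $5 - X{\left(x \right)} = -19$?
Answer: $- \frac{102977617}{225} \approx -4.5768 \cdot 10^{5}$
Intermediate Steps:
$X{\left(x \right)} = 24$ ($X{\left(x \right)} = 5 - -19 = 5 + 19 = 24$)
$q{\left(P,a \right)} = 2 P \left(103 + P\right)$
$q{\left(\frac{296}{-555},X{\left(-12 \right)} \right)} - 457569 = 2 \frac{296}{-555} \left(103 + \frac{296}{-555}\right) - 457569 = 2 \cdot 296 \left(- \frac{1}{555}\right) \left(103 + 296 \left(- \frac{1}{555}\right)\right) - 457569 = 2 \left(- \frac{8}{15}\right) \left(103 - \frac{8}{15}\right) - 457569 = 2 \left(- \frac{8}{15}\right) \frac{1537}{15} - 457569 = - \frac{24592}{225} - 457569 = - \frac{102977617}{225}$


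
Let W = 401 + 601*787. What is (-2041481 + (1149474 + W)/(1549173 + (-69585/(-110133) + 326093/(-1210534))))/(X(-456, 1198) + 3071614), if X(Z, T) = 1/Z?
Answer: -64088954898416509081077096/96428343925754991526634647 ≈ -0.66463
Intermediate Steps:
W = 473388 (W = 401 + 472987 = 473388)
(-2041481 + (1149474 + W)/(1549173 + (-69585/(-110133) + 326093/(-1210534))))/(X(-456, 1198) + 3071614) = (-2041481 + (1149474 + 473388)/(1549173 + (-69585/(-110133) + 326093/(-1210534))))/(1/(-456) + 3071614) = (-2041481 + 1622862/(1549173 + (-69585*(-1/110133) + 326093*(-1/1210534))))/(-1/456 + 3071614) = (-2041481 + 1622862/(1549173 + (23195/36711 - 326093/1210534)))/(1400655983/456) = (-2041481 + 1622862/(1549173 + 16107136007/44439913674))*(456/1400655983) = (-2041481 + 1622862/(68845130493227609/44439913674))*(456/1400655983) = (-2041481 + 1622862*(44439913674/68845130493227609))*(456/1400655983) = (-2041481 + 72119847184814988/68845130493227609)*(456/1400655983) = -140545953724597607633941/68845130493227609*456/1400655983 = -64088954898416509081077096/96428343925754991526634647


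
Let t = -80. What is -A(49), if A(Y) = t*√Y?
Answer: 560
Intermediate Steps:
A(Y) = -80*√Y
-A(49) = -(-80)*√49 = -(-80)*7 = -1*(-560) = 560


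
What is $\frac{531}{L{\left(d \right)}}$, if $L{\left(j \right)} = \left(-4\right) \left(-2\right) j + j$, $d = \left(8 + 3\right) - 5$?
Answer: $\frac{59}{6} \approx 9.8333$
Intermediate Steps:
$d = 6$ ($d = 11 - 5 = 6$)
$L{\left(j \right)} = 9 j$ ($L{\left(j \right)} = 8 j + j = 9 j$)
$\frac{531}{L{\left(d \right)}} = \frac{531}{9 \cdot 6} = \frac{531}{54} = 531 \cdot \frac{1}{54} = \frac{59}{6}$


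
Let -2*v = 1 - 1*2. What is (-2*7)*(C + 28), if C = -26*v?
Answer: -210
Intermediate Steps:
v = 1/2 (v = -(1 - 1*2)/2 = -(1 - 2)/2 = -1/2*(-1) = 1/2 ≈ 0.50000)
C = -13 (C = -26*1/2 = -13)
(-2*7)*(C + 28) = (-2*7)*(-13 + 28) = -14*15 = -210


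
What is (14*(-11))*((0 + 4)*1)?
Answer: -616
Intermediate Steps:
(14*(-11))*((0 + 4)*1) = -616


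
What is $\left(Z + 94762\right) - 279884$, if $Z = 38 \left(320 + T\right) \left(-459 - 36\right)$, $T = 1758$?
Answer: $-39272302$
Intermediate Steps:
$Z = -39087180$ ($Z = 38 \left(320 + 1758\right) \left(-459 - 36\right) = 38 \cdot 2078 \left(-495\right) = 38 \left(-1028610\right) = -39087180$)
$\left(Z + 94762\right) - 279884 = \left(-39087180 + 94762\right) - 279884 = -38992418 - 279884 = -39272302$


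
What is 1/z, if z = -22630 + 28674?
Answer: 1/6044 ≈ 0.00016545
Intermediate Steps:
z = 6044
1/z = 1/6044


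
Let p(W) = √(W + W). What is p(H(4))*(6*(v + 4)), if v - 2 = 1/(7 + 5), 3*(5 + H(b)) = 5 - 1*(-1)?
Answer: 73*I*√6/2 ≈ 89.406*I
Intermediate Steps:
H(b) = -3 (H(b) = -5 + (5 - 1*(-1))/3 = -5 + (5 + 1)/3 = -5 + (⅓)*6 = -5 + 2 = -3)
p(W) = √2*√W (p(W) = √(2*W) = √2*√W)
v = 25/12 (v = 2 + 1/(7 + 5) = 2 + 1/12 = 25/12 ≈ 2.0833)
p(H(4))*(6*(v + 4)) = (√2*√(-3))*(6*(25/12 + 4)) = (√2*(I*√3))*(6*(73/12)) = (I*√6)*(73/2) = 73*I*√6/2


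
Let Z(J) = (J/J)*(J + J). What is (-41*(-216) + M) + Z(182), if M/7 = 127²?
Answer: 122123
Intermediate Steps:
M = 112903 (M = 7*127² = 7*16129 = 112903)
Z(J) = 2*J (Z(J) = 1*(2*J) = 2*J)
(-41*(-216) + M) + Z(182) = (-41*(-216) + 112903) + 2*182 = (8856 + 112903) + 364 = 121759 + 364 = 122123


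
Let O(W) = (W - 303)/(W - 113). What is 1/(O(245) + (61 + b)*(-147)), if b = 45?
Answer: -66/1028441 ≈ -6.4175e-5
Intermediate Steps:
O(W) = (-303 + W)/(-113 + W)
1/(O(245) + (61 + b)*(-147)) = 1/((-303 + 245)/(-113 + 245) + (61 + 45)*(-147)) = 1/(-58/132 + 106*(-147)) = 1/((1/132)*(-58) - 15582) = 1/(-29/66 - 15582) = 1/(-1028441/66) = -66/1028441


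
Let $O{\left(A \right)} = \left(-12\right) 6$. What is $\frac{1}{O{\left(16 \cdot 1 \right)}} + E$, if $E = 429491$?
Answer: $\frac{30923351}{72} \approx 4.2949 \cdot 10^{5}$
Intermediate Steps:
$O{\left(A \right)} = -72$
$\frac{1}{O{\left(16 \cdot 1 \right)}} + E = \frac{1}{-72} + 429491 = - \frac{1}{72} + 429491 = \frac{30923351}{72}$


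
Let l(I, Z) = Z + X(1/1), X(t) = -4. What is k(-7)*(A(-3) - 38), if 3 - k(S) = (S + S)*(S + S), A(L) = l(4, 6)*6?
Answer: 5018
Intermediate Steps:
l(I, Z) = -4 + Z (l(I, Z) = Z - 4 = -4 + Z)
A(L) = 12 (A(L) = (-4 + 6)*6 = 2*6 = 12)
k(S) = 3 - 4*S**2 (k(S) = 3 - (S + S)*(S + S) = 3 - 2*S*2*S = 3 - 4*S**2)
k(-7)*(A(-3) - 38) = (3 - 4*(-7)**2)*(12 - 38) = (3 - 4*49)*(-26) = (3 - 196)*(-26) = -193*(-26) = 5018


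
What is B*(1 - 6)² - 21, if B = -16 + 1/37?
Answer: -15552/37 ≈ -420.32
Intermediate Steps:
B = -591/37 (B = -16 + 1/37 = -591/37 ≈ -15.973)
B*(1 - 6)² - 21 = -591*(1 - 6)²/37 - 21 = -591/37*(-5)² - 21 = -591/37*25 - 21 = -14775/37 - 21 = -15552/37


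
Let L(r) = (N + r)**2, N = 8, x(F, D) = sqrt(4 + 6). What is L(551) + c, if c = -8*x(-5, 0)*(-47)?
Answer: 312481 + 376*sqrt(10) ≈ 3.1367e+5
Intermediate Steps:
x(F, D) = sqrt(10)
L(r) = (8 + r)**2
c = 376*sqrt(10) (c = -8*sqrt(10)*(-47) = 376*sqrt(10) ≈ 1189.0)
L(551) + c = (8 + 551)**2 + 376*sqrt(10) = 559**2 + 376*sqrt(10) = 312481 + 376*sqrt(10)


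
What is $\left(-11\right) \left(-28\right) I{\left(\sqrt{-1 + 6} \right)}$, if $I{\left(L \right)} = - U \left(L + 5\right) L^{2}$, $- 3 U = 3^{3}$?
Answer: $69300 + 13860 \sqrt{5} \approx 1.0029 \cdot 10^{5}$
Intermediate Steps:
$U = -9$ ($U = - \frac{3^{3}}{3} = \left(- \frac{1}{3}\right) 27 = -9$)
$I{\left(L \right)} = L^{2} \left(45 + 9 L\right)$ ($I{\left(L \right)} = \left(-1\right) \left(-9\right) \left(L + 5\right) L^{2} = 9 \left(5 + L\right) L^{2} = \left(45 + 9 L\right) L^{2} = L^{2} \left(45 + 9 L\right)$)
$\left(-11\right) \left(-28\right) I{\left(\sqrt{-1 + 6} \right)} = \left(-11\right) \left(-28\right) 9 \left(\sqrt{-1 + 6}\right)^{2} \left(5 + \sqrt{-1 + 6}\right) = 308 \cdot 9 \left(\sqrt{5}\right)^{2} \left(5 + \sqrt{5}\right) = 308 \cdot 9 \cdot 5 \left(5 + \sqrt{5}\right) = 308 \left(225 + 45 \sqrt{5}\right) = 69300 + 13860 \sqrt{5}$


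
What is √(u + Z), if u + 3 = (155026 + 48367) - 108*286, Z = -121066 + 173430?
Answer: √224866 ≈ 474.20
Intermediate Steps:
Z = 52364
u = 172502 (u = -3 + ((155026 + 48367) - 108*286) = -3 + (203393 - 30888) = -3 + 172505 = 172502)
√(u + Z) = √(172502 + 52364) = √224866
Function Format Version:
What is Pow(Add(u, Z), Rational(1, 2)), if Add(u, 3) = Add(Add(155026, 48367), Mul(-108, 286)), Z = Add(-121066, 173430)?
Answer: Pow(224866, Rational(1, 2)) ≈ 474.20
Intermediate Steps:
Z = 52364
u = 172502 (u = Add(-3, Add(Add(155026, 48367), Mul(-108, 286))) = Add(-3, Add(203393, -30888)) = Add(-3, 172505) = 172502)
Pow(Add(u, Z), Rational(1, 2)) = Pow(Add(172502, 52364), Rational(1, 2)) = Pow(224866, Rational(1, 2))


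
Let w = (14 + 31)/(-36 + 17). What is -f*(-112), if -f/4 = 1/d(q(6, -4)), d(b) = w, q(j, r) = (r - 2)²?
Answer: 8512/45 ≈ 189.16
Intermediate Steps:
w = -45/19 (w = 45/(-19) = 45*(-1/19) = -45/19 ≈ -2.3684)
q(j, r) = (-2 + r)²
d(b) = -45/19
f = 76/45 (f = -4/(-45/19) = -4*(-19/45) = 76/45 ≈ 1.6889)
-f*(-112) = -1*76/45*(-112) = -76/45*(-112) = 8512/45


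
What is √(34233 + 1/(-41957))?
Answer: 2*√15065856414715/41957 ≈ 185.02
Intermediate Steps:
√(34233 + 1/(-41957)) = √(34233 - 1/41957) = √(1436313980/41957) = 2*√15065856414715/41957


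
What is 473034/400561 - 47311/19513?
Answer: -9720629029/7816146793 ≈ -1.2437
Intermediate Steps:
473034/400561 - 47311/19513 = -9720629029/7816146793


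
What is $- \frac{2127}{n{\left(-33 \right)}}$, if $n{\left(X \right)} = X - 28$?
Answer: $\frac{2127}{61} \approx 34.869$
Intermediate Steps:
$n{\left(X \right)} = -28 + X$
$- \frac{2127}{n{\left(-33 \right)}} = - \frac{2127}{-28 - 33} = - \frac{2127}{-61} = \left(-2127\right) \left(- \frac{1}{61}\right) = \frac{2127}{61}$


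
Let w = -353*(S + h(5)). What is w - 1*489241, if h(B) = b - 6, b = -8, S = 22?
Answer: -492065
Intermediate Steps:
h(B) = -14 (h(B) = -8 - 6 = -14)
w = -2824 (w = -353*(22 - 14) = -353*8 = -2824)
w - 1*489241 = -2824 - 1*489241 = -2824 - 489241 = -492065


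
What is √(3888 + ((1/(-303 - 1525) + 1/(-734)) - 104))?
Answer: √425770363729657/335438 ≈ 61.514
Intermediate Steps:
√(3888 + ((1/(-303 - 1525) + 1/(-734)) - 104)) = √(3888 + ((1/(-1828) - 1/734) - 104)) = √(3888 + ((-1/1828 - 1/734) - 104)) = √(3888 + (-1281/670876 - 104)) = √(3888 - 69772385/670876) = √(2538593503/670876) = √425770363729657/335438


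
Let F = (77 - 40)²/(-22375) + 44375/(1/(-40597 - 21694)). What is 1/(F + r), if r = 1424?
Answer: -22375/61848118061244 ≈ -3.6177e-10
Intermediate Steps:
F = -61848149923244/22375 (F = 37²*(-1/22375) + 44375/(1/(-62291)) = 1369*(-1/22375) + 44375/(-1/62291) = -1369/22375 + 44375*(-62291) = -1369/22375 - 2764163125 = -61848149923244/22375 ≈ -2.7642e+9)
1/(F + r) = 1/(-61848149923244/22375 + 1424) = 1/(-61848118061244/22375) = -22375/61848118061244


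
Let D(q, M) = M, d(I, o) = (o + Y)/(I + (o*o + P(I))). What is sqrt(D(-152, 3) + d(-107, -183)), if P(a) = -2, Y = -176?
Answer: sqrt(832672445)/16690 ≈ 1.7289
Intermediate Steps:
d(I, o) = (-176 + o)/(-2 + I + o**2) (d(I, o) = (o - 176)/(I + (o*o - 2)) = (-176 + o)/(I + (o**2 - 2)) = (-176 + o)/(I + (-2 + o**2)) = (-176 + o)/(-2 + I + o**2))
sqrt(D(-152, 3) + d(-107, -183)) = sqrt(3 + (-176 - 183)/(-2 - 107 + (-183)**2)) = sqrt(3 - 359/(-2 - 107 + 33489)) = sqrt(3 - 359/33380) = sqrt(99781/33380) = sqrt(832672445)/16690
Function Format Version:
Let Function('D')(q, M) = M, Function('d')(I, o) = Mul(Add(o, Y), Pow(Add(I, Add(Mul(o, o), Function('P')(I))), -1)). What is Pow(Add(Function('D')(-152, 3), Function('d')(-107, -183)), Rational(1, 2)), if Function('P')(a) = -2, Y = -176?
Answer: Mul(Rational(1, 16690), Pow(832672445, Rational(1, 2))) ≈ 1.7289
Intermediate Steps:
Function('d')(I, o) = Mul(Pow(Add(-2, I, Pow(o, 2)), -1), Add(-176, o)) (Function('d')(I, o) = Mul(Add(o, -176), Pow(Add(I, Add(Mul(o, o), -2)), -1)) = Mul(Add(-176, o), Pow(Add(I, Add(Pow(o, 2), -2)), -1)) = Mul(Add(-176, o), Pow(Add(I, Add(-2, Pow(o, 2))), -1)) = Mul(Add(-176, o), Pow(Add(-2, I, Pow(o, 2)), -1)) = Mul(Pow(Add(-2, I, Pow(o, 2)), -1), Add(-176, o)))
Pow(Add(Function('D')(-152, 3), Function('d')(-107, -183)), Rational(1, 2)) = Pow(Add(3, Mul(Pow(Add(-2, -107, Pow(-183, 2)), -1), Add(-176, -183))), Rational(1, 2)) = Pow(Add(3, Mul(Pow(Add(-2, -107, 33489), -1), -359)), Rational(1, 2)) = Pow(Add(3, Mul(Pow(33380, -1), -359)), Rational(1, 2)) = Pow(Add(3, Mul(Rational(1, 33380), -359)), Rational(1, 2)) = Pow(Add(3, Rational(-359, 33380)), Rational(1, 2)) = Pow(Rational(99781, 33380), Rational(1, 2)) = Mul(Rational(1, 16690), Pow(832672445, Rational(1, 2)))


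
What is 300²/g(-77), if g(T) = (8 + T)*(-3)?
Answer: 10000/23 ≈ 434.78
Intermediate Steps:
g(T) = -24 - 3*T
300²/g(-77) = 300²/(-24 - 3*(-77)) = 90000/(-24 + 231) = 90000/207 = 90000*(1/207) = 10000/23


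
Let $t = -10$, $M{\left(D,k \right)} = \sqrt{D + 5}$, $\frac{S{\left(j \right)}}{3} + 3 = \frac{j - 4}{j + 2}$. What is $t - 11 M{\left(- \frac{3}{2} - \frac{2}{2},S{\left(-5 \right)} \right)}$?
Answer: $-10 - \frac{11 \sqrt{10}}{2} \approx -27.393$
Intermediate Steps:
$S{\left(j \right)} = -9 + \frac{3 \left(-4 + j\right)}{2 + j}$ ($S{\left(j \right)} = -9 + 3 \frac{j - 4}{j + 2} = -9 + 3 \frac{-4 + j}{2 + j} = -9 + \frac{3 \left(-4 + j\right)}{2 + j}$)
$M{\left(D,k \right)} = \sqrt{5 + D}$
$t - 11 M{\left(- \frac{3}{2} - \frac{2}{2},S{\left(-5 \right)} \right)} = -10 - 11 \sqrt{5 - \frac{5}{2}} = -10 - 11 \sqrt{\frac{5}{2}} = -10 - 11 \frac{\sqrt{10}}{2} = -10 - \frac{11 \sqrt{10}}{2}$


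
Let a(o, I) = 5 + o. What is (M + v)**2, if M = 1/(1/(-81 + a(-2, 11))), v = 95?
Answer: 289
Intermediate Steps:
M = -78 (M = 1/(1/(-81 + (5 - 2))) = 1/(1/(-81 + 3)) = 1/(1/(-78)) = 1/(-1/78) = -78)
(M + v)**2 = (-78 + 95)**2 = 17**2 = 289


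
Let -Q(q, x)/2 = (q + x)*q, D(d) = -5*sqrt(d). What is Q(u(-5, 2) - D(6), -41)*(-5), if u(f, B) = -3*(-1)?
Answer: 360 - 1750*sqrt(6) ≈ -3926.6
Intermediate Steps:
u(f, B) = 3
Q(q, x) = -2*q*(q + x) (Q(q, x) = -2*(q + x)*q = -2*q*(q + x))
Q(u(-5, 2) - D(6), -41)*(-5) = -2*(3 - (-5)*sqrt(6))*((3 - (-5)*sqrt(6)) - 41)*(-5) = -2*(3 + 5*sqrt(6))*((3 + 5*sqrt(6)) - 41)*(-5) = -2*(3 + 5*sqrt(6))*(-38 + 5*sqrt(6))*(-5) = -2*(-38 + 5*sqrt(6))*(3 + 5*sqrt(6))*(-5) = 10*(-38 + 5*sqrt(6))*(3 + 5*sqrt(6))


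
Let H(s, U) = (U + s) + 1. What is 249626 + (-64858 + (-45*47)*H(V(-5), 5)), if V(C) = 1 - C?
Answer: 159388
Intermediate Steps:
H(s, U) = 1 + U + s
249626 + (-64858 + (-45*47)*H(V(-5), 5)) = 249626 + (-64858 + (-45*47)*(1 + 5 + (1 - 1*(-5)))) = 249626 + (-64858 - 2115*(1 + 5 + (1 + 5))) = 249626 + (-64858 - 2115*(1 + 5 + 6)) = 249626 + (-64858 - 2115*12) = 249626 + (-64858 - 25380) = 249626 - 90238 = 159388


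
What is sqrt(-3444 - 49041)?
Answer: I*sqrt(52485) ≈ 229.1*I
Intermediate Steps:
sqrt(-3444 - 49041) = sqrt(-52485) = I*sqrt(52485)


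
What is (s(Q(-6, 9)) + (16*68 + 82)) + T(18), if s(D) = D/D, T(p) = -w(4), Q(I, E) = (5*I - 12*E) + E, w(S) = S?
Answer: 1167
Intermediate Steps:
Q(I, E) = -11*E + 5*I (Q(I, E) = (-12*E + 5*I) + E = -11*E + 5*I)
T(p) = -4 (T(p) = -1*4 = -4)
s(D) = 1
(s(Q(-6, 9)) + (16*68 + 82)) + T(18) = (1 + (16*68 + 82)) - 4 = (1 + (1088 + 82)) - 4 = (1 + 1170) - 4 = 1171 - 4 = 1167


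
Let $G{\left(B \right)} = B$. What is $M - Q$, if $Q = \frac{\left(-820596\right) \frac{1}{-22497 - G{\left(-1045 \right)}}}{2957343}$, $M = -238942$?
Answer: $- \frac{1263225066162209}{5286743503} \approx -2.3894 \cdot 10^{5}$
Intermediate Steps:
$Q = \frac{68383}{5286743503}$ ($Q = \frac{\left(-820596\right) \frac{1}{-22497 - -1045}}{2957343} = - \frac{820596}{-22497 + 1045} \cdot \frac{1}{2957343} = - \frac{820596}{-21452} \cdot \frac{1}{2957343} = \left(-820596\right) \left(- \frac{1}{21452}\right) \frac{1}{2957343} = \frac{205149}{5363} \cdot \frac{1}{2957343} = \frac{68383}{5286743503} \approx 1.2935 \cdot 10^{-5}$)
$M - Q = -238942 - \frac{68383}{5286743503} = - \frac{1263225066162209}{5286743503}$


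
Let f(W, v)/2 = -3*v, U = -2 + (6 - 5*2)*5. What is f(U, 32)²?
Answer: 36864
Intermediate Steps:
U = -22 (U = -2 + (6 - 10)*5 = -2 - 4*5 = -2 - 20 = -22)
f(W, v) = -6*v (f(W, v) = 2*(-3*v) = -6*v)
f(U, 32)² = (-6*32)² = (-192)² = 36864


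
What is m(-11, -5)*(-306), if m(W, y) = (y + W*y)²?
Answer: -765000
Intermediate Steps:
m(-11, -5)*(-306) = ((-5)²*(1 - 11)²)*(-306) = (25*(-10)²)*(-306) = (25*100)*(-306) = 2500*(-306) = -765000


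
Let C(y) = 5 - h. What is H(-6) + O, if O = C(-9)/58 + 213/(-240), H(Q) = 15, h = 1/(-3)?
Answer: 98863/6960 ≈ 14.204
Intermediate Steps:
h = -⅓ ≈ -0.33333
C(y) = 16/3 (C(y) = 5 - 1*(-⅓) = 5 + ⅓ = 16/3)
O = -5537/6960 (O = (16/3)/58 + 213/(-240) = (16/3)*(1/58) + 213*(-1/240) = 8/87 - 71/80 = -5537/6960 ≈ -0.79555)
H(-6) + O = 15 - 5537/6960 = 98863/6960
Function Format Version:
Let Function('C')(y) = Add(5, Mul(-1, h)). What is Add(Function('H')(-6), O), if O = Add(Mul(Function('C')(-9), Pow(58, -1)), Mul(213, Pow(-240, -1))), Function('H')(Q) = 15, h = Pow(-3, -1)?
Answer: Rational(98863, 6960) ≈ 14.204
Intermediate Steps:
h = Rational(-1, 3) ≈ -0.33333
Function('C')(y) = Rational(16, 3) (Function('C')(y) = Add(5, Mul(-1, Rational(-1, 3))) = Add(5, Rational(1, 3)) = Rational(16, 3))
O = Rational(-5537, 6960) (O = Add(Mul(Rational(16, 3), Pow(58, -1)), Mul(213, Pow(-240, -1))) = Add(Mul(Rational(16, 3), Rational(1, 58)), Mul(213, Rational(-1, 240))) = Add(Rational(8, 87), Rational(-71, 80)) = Rational(-5537, 6960) ≈ -0.79555)
Add(Function('H')(-6), O) = Add(15, Rational(-5537, 6960)) = Rational(98863, 6960)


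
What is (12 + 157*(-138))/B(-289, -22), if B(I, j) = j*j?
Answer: -10827/242 ≈ -44.740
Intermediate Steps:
B(I, j) = j²
(12 + 157*(-138))/B(-289, -22) = (12 + 157*(-138))/((-22)²) = (12 - 21666)/484 = -21654*1/484 = -10827/242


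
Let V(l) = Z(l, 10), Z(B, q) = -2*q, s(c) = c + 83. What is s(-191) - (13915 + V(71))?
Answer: -14003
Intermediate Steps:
s(c) = 83 + c
V(l) = -20 (V(l) = -2*10 = -20)
s(-191) - (13915 + V(71)) = (83 - 191) - (13915 - 20) = -108 - 1*13895 = -108 - 13895 = -14003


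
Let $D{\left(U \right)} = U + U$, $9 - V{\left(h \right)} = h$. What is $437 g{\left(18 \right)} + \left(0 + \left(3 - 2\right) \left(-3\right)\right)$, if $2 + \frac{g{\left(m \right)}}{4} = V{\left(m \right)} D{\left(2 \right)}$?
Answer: $-66427$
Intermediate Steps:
$V{\left(h \right)} = 9 - h$
$D{\left(U \right)} = 2 U$
$g{\left(m \right)} = 136 - 16 m$ ($g{\left(m \right)} = -8 + 4 \left(9 - m\right) 2 \cdot 2 = -8 + 4 \left(9 - m\right) 4 = -8 + 4 \left(36 - 4 m\right) = -8 - \left(-144 + 16 m\right) = 136 - 16 m$)
$437 g{\left(18 \right)} + \left(0 + \left(3 - 2\right) \left(-3\right)\right) = 437 \left(136 - 288\right) + \left(0 + \left(3 - 2\right) \left(-3\right)\right) = 437 \left(136 - 288\right) + \left(0 + 1 \left(-3\right)\right) = 437 \left(-152\right) + \left(0 - 3\right) = -66424 - 3 = -66427$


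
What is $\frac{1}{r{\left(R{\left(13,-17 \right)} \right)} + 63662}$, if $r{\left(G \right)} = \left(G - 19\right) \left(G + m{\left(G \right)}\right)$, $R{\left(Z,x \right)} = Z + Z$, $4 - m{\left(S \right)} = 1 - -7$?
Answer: $\frac{1}{63816} \approx 1.567 \cdot 10^{-5}$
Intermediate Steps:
$m{\left(S \right)} = -4$ ($m{\left(S \right)} = 4 - \left(1 - -7\right) = 4 - \left(1 + 7\right) = 4 - 8 = -4$)
$R{\left(Z,x \right)} = 2 Z$
$r{\left(G \right)} = \left(-19 + G\right) \left(-4 + G\right)$ ($r{\left(G \right)} = \left(G - 19\right) \left(G - 4\right) = \left(-19 + G\right) \left(-4 + G\right)$)
$\frac{1}{r{\left(R{\left(13,-17 \right)} \right)} + 63662} = \frac{1}{\left(76 + \left(2 \cdot 13\right)^{2} - 23 \cdot 2 \cdot 13\right) + 63662} = \frac{1}{\left(76 + 26^{2} - 598\right) + 63662} = \frac{1}{\left(76 + 676 - 598\right) + 63662} = \frac{1}{154 + 63662} = \frac{1}{63816}$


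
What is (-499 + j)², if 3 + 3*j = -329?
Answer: 3345241/9 ≈ 3.7169e+5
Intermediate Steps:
j = -332/3 (j = -1 + (⅓)*(-329) = -1 - 329/3 = -332/3 ≈ -110.67)
(-499 + j)² = (-499 - 332/3)² = (-1829/3)² = 3345241/9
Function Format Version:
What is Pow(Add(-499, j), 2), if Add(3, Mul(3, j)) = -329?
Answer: Rational(3345241, 9) ≈ 3.7169e+5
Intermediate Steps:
j = Rational(-332, 3) (j = Add(-1, Mul(Rational(1, 3), -329)) = Add(-1, Rational(-329, 3)) = Rational(-332, 3) ≈ -110.67)
Pow(Add(-499, j), 2) = Pow(Add(-499, Rational(-332, 3)), 2) = Pow(Rational(-1829, 3), 2) = Rational(3345241, 9)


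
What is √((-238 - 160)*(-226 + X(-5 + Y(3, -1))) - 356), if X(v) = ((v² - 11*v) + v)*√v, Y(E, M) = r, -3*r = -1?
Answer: 2*√(1814238 - 183876*I*√42)/9 ≈ 313.67 - 93.803*I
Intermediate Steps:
r = ⅓ (r = -⅓*(-1) = ⅓ ≈ 0.33333)
Y(E, M) = ⅓
X(v) = √v*(v² - 10*v) (X(v) = (v² - 10*v)*√v = √v*(v² - 10*v))
√((-238 - 160)*(-226 + X(-5 + Y(3, -1))) - 356) = √((-238 - 160)*(-226 + (-5 + ⅓)^(3/2)*(-10 + (-5 + ⅓))) - 356) = √(-398*(-226 + (-14/3)^(3/2)*(-10 - 14/3)) - 356) = √(-398*(-226 - 14*I*√42/9*(-44/3)) - 356) = √(-398*(-226 + 616*I*√42/27) - 356) = √((89948 - 245168*I*√42/27) - 356) = √(89592 - 245168*I*√42/27)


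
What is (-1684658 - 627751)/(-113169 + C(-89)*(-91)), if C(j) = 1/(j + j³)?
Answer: 1630382464722/79790708711 ≈ 20.433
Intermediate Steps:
(-1684658 - 627751)/(-113169 + C(-89)*(-91)) = (-1684658 - 627751)/(-113169 - 91/(-89 + (-89)³)) = -2312409/(-113169 - 91/(-89 - 704969)) = -2312409/(-113169 - 91/(-705058)) = -2312409/(-113169 - 1/705058*(-91)) = -2312409/(-113169 + 91/705058) = -2312409/(-79790708711/705058) = -2312409*(-705058/79790708711) = 1630382464722/79790708711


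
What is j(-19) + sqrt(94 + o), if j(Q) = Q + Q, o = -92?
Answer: -38 + sqrt(2) ≈ -36.586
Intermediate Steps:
j(Q) = 2*Q
j(-19) + sqrt(94 + o) = 2*(-19) + sqrt(94 - 92) = -38 + sqrt(2)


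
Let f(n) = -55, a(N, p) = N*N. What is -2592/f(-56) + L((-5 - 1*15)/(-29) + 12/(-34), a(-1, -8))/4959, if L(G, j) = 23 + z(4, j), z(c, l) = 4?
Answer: 1428357/30305 ≈ 47.133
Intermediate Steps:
a(N, p) = N²
L(G, j) = 27 (L(G, j) = 23 + 4 = 27)
-2592/f(-56) + L((-5 - 1*15)/(-29) + 12/(-34), a(-1, -8))/4959 = -2592/(-55) + 27/4959 = -2592*(-1/55) + 27*(1/4959) = 2592/55 + 3/551 = 1428357/30305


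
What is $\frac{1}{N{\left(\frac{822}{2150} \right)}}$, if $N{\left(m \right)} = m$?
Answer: $\frac{1075}{411} \approx 2.6156$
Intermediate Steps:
$\frac{1}{N{\left(\frac{822}{2150} \right)}} = \frac{1}{822 \cdot \frac{1}{2150}} = \frac{1}{\frac{411}{1075}} = \frac{1075}{411}$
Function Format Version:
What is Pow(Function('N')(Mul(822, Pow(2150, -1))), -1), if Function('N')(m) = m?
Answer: Rational(1075, 411) ≈ 2.6156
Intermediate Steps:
Pow(Function('N')(Mul(822, Pow(2150, -1))), -1) = Pow(Mul(822, Pow(2150, -1)), -1) = Pow(Mul(822, Rational(1, 2150)), -1) = Pow(Rational(411, 1075), -1) = Rational(1075, 411)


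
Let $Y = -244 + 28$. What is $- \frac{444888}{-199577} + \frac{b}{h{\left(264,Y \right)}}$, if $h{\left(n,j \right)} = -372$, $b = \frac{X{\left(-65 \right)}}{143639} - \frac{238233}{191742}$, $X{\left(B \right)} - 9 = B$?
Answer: $\frac{507213930127147519}{227195929696951208} \approx 2.2325$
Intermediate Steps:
$Y = -216$
$X{\left(B \right)} = 9 + B$
$b = - \frac{11410095813}{9180543046}$ ($b = \frac{9 - 65}{143639} - \frac{238233}{191742} = \left(-56\right) \frac{1}{143639} - \frac{79411}{63914} = - \frac{56}{143639} - \frac{79411}{63914} = - \frac{11410095813}{9180543046} \approx -1.2429$)
$- \frac{444888}{-199577} + \frac{b}{h{\left(264,Y \right)}} = - \frac{444888}{-199577} - \frac{11410095813}{9180543046 \left(-372\right)} = \left(-444888\right) \left(- \frac{1}{199577}\right) - - \frac{3803365271}{1138387337704} = \frac{444888}{199577} + \frac{3803365271}{1138387337704} = \frac{507213930127147519}{227195929696951208}$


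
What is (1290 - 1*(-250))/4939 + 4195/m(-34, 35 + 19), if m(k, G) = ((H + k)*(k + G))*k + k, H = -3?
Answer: 5401195/11281574 ≈ 0.47876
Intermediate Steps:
m(k, G) = k + k*(-3 + k)*(G + k) (m(k, G) = ((-3 + k)*(k + G))*k + k = ((-3 + k)*(G + k))*k + k = k*(-3 + k)*(G + k) + k = k + k*(-3 + k)*(G + k))
(1290 - 1*(-250))/4939 + 4195/m(-34, 35 + 19) = (1290 - 1*(-250))/4939 + 4195/((-34*(1 + (-34)**2 - 3*(35 + 19) - 3*(-34) + (35 + 19)*(-34)))) = (1290 + 250)*(1/4939) + 4195/((-34*(1 + 1156 - 3*54 + 102 + 54*(-34)))) = 1540*(1/4939) + 4195/((-34*(1 + 1156 - 162 + 102 - 1836))) = 140/449 + 4195/((-34*(-739))) = 140/449 + 4195/25126 = 5401195/11281574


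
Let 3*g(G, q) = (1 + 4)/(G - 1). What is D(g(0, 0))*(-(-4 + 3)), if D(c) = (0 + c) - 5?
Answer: -20/3 ≈ -6.6667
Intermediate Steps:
g(G, q) = 5/(3*(-1 + G)) (g(G, q) = ((1 + 4)/(G - 1))/3 = (5/(-1 + G))/3 = 5/(3*(-1 + G)))
D(c) = -5 + c (D(c) = c - 5 = -5 + c)
D(g(0, 0))*(-(-4 + 3)) = (-5 + 5/(3*(-1 + 0)))*(-(-4 + 3)) = (-5 + (5/3)/(-1))*(-1*(-1)) = (-5 + (5/3)*(-1))*1 = (-5 - 5/3)*1 = -20/3*1 = -20/3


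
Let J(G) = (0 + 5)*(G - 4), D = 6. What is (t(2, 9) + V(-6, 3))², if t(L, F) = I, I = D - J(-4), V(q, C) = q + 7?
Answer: 2209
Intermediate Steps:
V(q, C) = 7 + q
J(G) = -20 + 5*G (J(G) = 5*(-4 + G) = -20 + 5*G)
I = 46 (I = 6 - (-20 + 5*(-4)) = 6 - (-20 - 20) = 6 - 1*(-40) = 6 + 40 = 46)
t(L, F) = 46
(t(2, 9) + V(-6, 3))² = (46 + (7 - 6))² = (46 + 1)² = 47² = 2209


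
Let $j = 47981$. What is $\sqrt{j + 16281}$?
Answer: $\sqrt{64262} \approx 253.5$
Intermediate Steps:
$\sqrt{j + 16281} = \sqrt{47981 + 16281} = \sqrt{64262}$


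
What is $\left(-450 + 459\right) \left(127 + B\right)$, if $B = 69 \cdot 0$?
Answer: $1143$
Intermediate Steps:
$B = 0$
$\left(-450 + 459\right) \left(127 + B\right) = \left(-450 + 459\right) \left(127 + 0\right) = 9 \cdot 127 = 1143$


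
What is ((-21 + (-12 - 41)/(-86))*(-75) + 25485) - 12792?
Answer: 1223073/86 ≈ 14222.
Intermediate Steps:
((-21 + (-12 - 41)/(-86))*(-75) + 25485) - 12792 = ((-21 - 53*(-1/86))*(-75) + 25485) - 12792 = ((-21 + 53/86)*(-75) + 25485) - 12792 = (-1753/86*(-75) + 25485) - 12792 = (131475/86 + 25485) - 12792 = 2323185/86 - 12792 = 1223073/86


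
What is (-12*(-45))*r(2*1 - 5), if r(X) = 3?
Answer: 1620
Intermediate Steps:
(-12*(-45))*r(2*1 - 5) = -12*(-45)*3 = 540*3 = 1620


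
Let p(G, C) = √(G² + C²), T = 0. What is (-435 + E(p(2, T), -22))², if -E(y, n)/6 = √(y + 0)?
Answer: 189297 + 5220*√2 ≈ 1.9668e+5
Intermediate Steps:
p(G, C) = √(C² + G²)
E(y, n) = -6*√y (E(y, n) = -6*√(y + 0) = -6*√y)
(-435 + E(p(2, T), -22))² = (-435 - 6*(0² + 2²)^(¼))² = (-435 - 6*(0 + 4)^(¼))² = (-435 - 6*√2)²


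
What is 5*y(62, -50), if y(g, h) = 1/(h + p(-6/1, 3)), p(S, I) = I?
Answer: -5/47 ≈ -0.10638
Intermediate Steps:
y(g, h) = 1/(3 + h) (y(g, h) = 1/(h + 3) = 1/(3 + h))
5*y(62, -50) = 5/(3 - 50) = 5/(-47) = 5*(-1/47) = -5/47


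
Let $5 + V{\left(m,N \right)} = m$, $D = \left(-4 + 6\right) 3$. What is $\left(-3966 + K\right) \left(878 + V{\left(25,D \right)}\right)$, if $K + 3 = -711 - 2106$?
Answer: $-6093828$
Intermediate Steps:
$D = 6$ ($D = 2 \cdot 3 = 6$)
$V{\left(m,N \right)} = -5 + m$
$K = -2820$ ($K = -3 - 2817 = -2820$)
$\left(-3966 + K\right) \left(878 + V{\left(25,D \right)}\right) = \left(-3966 - 2820\right) \left(878 + \left(-5 + 25\right)\right) = - 6786 \left(878 + 20\right) = \left(-6786\right) 898 = -6093828$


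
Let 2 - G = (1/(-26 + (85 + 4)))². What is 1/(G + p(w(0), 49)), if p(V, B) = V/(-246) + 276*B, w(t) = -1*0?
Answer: 3969/53684693 ≈ 7.3932e-5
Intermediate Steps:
w(t) = 0
p(V, B) = 276*B - V/246 (p(V, B) = -V/246 + 276*B = 276*B - V/246)
G = 7937/3969 (G = 2 - (1/(-26 + (85 + 4)))² = 2 - (1/(-26 + 89))² = 2 - (1/63)² = 2 - 1*1/3969 = 2 - 1/3969 = 7937/3969 ≈ 1.9997)
1/(G + p(w(0), 49)) = 1/(7937/3969 + (276*49 - 1/246*0)) = 1/(7937/3969 + (13524 + 0)) = 1/(7937/3969 + 13524) = 1/(53684693/3969) = 3969/53684693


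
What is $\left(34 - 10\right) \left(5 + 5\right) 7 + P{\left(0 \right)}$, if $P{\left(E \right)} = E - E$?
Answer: $1680$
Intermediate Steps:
$P{\left(E \right)} = 0$
$\left(34 - 10\right) \left(5 + 5\right) 7 + P{\left(0 \right)} = \left(34 - 10\right) \left(5 + 5\right) 7 + 0 = 24 \cdot 10 \cdot 7 + 0 = 24 \cdot 70 + 0 = 1680 + 0 = 1680$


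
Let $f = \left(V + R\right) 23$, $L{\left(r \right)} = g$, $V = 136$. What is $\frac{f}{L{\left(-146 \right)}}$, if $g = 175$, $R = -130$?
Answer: $\frac{138}{175} \approx 0.78857$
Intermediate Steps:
$L{\left(r \right)} = 175$
$f = 138$ ($f = \left(136 - 130\right) 23 = 6 \cdot 23 = 138$)
$\frac{f}{L{\left(-146 \right)}} = \frac{138}{175}$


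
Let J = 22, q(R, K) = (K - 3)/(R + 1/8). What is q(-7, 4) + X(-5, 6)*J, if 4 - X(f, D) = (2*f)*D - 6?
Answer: 84692/55 ≈ 1539.9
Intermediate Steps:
X(f, D) = 10 - 2*D*f (X(f, D) = 4 - ((2*f)*D - 6) = 4 - (2*D*f - 6) = 4 - (-6 + 2*D*f) = 4 + (6 - 2*D*f) = 10 - 2*D*f)
q(R, K) = (-3 + K)/(1/8 + R) (q(R, K) = (-3 + K)/(R + 1/8) = (-3 + K)/(1/8 + R))
q(-7, 4) + X(-5, 6)*J = 8*(-3 + 4)/(1 + 8*(-7)) + (10 - 2*6*(-5))*22 = 8*1/(1 - 56) + (10 + 60)*22 = 8*1/(-55) + 70*22 = 8*(-1/55)*1 + 1540 = -8/55 + 1540 = 84692/55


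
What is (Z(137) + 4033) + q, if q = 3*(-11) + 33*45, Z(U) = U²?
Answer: 24254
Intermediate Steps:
q = 1452 (q = -33 + 1485 = 1452)
(Z(137) + 4033) + q = (137² + 4033) + 1452 = (18769 + 4033) + 1452 = 22802 + 1452 = 24254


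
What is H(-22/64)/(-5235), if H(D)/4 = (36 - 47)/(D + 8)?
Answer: 1408/1282575 ≈ 0.0010978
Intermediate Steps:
H(D) = -44/(8 + D) (H(D) = 4*((36 - 47)/(D + 8)) = 4*(-11/(8 + D)) = -44/(8 + D))
H(-22/64)/(-5235) = -44/(8 - 22/64)/(-5235) = -44/(8 - 22*1/64)*(-1/5235) = -44/(8 - 11/32)*(-1/5235) = -44/245/32*(-1/5235) = -44*32/245*(-1/5235) = -1408/245*(-1/5235) = 1408/1282575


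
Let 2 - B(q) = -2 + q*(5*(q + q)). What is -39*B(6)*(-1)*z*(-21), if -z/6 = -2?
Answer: 3498768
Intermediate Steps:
B(q) = 4 - 10*q² (B(q) = 2 - (-2 + q*(5*(q + q))) = 2 - (-2 + q*(5*(2*q))) = 2 - (-2 + q*(10*q)) = 2 - (-2 + 10*q²) = 2 + (2 - 10*q²) = 4 - 10*q²)
z = 12 (z = -6*(-2) = 12)
-39*B(6)*(-1)*z*(-21) = -39*(4 - 10*6²)*(-1)*12*(-21) = -39*(4 - 10*36)*(-1)*12*(-21) = -39*(4 - 360)*(-1)*12*(-21) = -39*(-356*(-1))*12*(-21) = -13884*12*(-21) = -39*4272*(-21) = -166608*(-21) = 3498768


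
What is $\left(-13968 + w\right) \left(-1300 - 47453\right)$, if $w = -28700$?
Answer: $2080193004$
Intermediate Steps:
$\left(-13968 + w\right) \left(-1300 - 47453\right) = \left(-13968 - 28700\right) \left(-1300 - 47453\right) = \left(-42668\right) \left(-48753\right) = 2080193004$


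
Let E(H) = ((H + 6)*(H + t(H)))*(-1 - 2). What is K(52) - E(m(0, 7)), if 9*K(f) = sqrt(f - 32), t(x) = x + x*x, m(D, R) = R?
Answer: 2457 + 2*sqrt(5)/9 ≈ 2457.5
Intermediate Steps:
t(x) = x + x**2
K(f) = sqrt(-32 + f)/9 (K(f) = sqrt(f - 32)/9 = sqrt(-32 + f)/9)
E(H) = -3*(6 + H)*(H + H*(1 + H)) (E(H) = ((H + 6)*(H + H*(1 + H)))*(-1 - 2) = ((6 + H)*(H + H*(1 + H)))*(-3) = -3*(6 + H)*(H + H*(1 + H)))
K(52) - E(m(0, 7)) = sqrt(-32 + 52)/9 - 3*7*(-12 - 1*7**2 - 8*7) = sqrt(20)/9 - 3*7*(-12 - 1*49 - 56) = (2*sqrt(5))/9 - 3*7*(-12 - 49 - 56) = 2*sqrt(5)/9 - 3*7*(-117) = 2*sqrt(5)/9 - 1*(-2457) = 2*sqrt(5)/9 + 2457 = 2457 + 2*sqrt(5)/9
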